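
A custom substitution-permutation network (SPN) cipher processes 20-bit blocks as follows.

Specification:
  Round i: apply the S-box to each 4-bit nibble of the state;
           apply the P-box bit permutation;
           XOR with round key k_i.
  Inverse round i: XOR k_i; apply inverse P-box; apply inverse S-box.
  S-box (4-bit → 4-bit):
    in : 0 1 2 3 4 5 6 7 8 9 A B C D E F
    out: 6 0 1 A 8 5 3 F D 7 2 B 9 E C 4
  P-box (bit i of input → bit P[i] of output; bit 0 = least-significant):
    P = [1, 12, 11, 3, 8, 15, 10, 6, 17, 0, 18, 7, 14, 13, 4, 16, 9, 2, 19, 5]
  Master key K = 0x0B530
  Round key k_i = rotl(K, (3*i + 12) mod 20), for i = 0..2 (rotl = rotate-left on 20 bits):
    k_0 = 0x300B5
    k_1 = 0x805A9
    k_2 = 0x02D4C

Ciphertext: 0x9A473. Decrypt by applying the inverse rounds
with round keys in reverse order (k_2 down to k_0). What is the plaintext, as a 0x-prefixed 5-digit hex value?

0x13477

s_0 = ciphertext = 0x9A473
s_1 = InvRound(s_0, k_2) = 0xDEA68
s_2 = InvRound(s_1, k_1) = 0x2BD7F
s_3 = InvRound(s_2, k_0) = 0x13477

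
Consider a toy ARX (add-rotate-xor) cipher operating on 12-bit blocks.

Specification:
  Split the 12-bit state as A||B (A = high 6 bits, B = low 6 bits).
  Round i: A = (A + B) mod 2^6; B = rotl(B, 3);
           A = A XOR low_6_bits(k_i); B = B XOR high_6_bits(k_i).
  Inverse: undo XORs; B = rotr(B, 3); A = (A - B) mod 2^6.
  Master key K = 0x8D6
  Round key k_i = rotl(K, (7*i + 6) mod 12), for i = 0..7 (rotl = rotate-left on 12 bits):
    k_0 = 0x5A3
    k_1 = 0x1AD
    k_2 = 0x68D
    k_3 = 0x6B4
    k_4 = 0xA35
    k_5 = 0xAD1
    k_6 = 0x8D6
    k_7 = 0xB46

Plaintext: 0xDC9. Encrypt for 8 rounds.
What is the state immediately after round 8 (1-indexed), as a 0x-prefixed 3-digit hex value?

0x6AB

s_0 = plaintext = 0xDC9
s_1 = Round(s_0, k_0) = 0x8DF
s_2 = Round(s_1, k_1) = 0xBFD
s_3 = Round(s_2, k_2) = 0x875
s_4 = Round(s_3, k_3) = 0x8B4
s_5 = Round(s_4, k_4) = 0x8CE
s_6 = Round(s_5, k_5) = 0x81A
s_7 = Round(s_6, k_6) = 0xB30
s_8 = Round(s_7, k_7) = 0x6AB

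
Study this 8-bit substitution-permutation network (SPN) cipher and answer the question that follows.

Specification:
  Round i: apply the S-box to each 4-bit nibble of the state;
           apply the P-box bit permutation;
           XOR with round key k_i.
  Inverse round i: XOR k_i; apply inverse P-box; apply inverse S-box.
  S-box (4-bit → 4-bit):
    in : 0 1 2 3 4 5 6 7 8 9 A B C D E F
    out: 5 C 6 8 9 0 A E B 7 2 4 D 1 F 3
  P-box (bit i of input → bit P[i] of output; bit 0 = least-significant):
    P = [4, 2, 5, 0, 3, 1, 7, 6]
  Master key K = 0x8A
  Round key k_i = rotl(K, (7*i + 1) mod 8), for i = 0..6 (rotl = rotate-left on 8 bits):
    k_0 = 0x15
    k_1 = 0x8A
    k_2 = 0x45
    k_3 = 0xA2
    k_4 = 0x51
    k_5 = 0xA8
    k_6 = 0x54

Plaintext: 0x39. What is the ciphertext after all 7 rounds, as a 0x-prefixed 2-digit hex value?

s_0 = plaintext = 0x39
s_1 = Round(s_0, k_0) = 0x61
s_2 = Round(s_1, k_1) = 0xE9
s_3 = Round(s_2, k_2) = 0xBB
s_4 = Round(s_3, k_3) = 0x02
s_5 = Round(s_4, k_4) = 0xFD
s_6 = Round(s_5, k_5) = 0xB2
s_7 = Round(s_6, k_6) = 0xF0

0xF0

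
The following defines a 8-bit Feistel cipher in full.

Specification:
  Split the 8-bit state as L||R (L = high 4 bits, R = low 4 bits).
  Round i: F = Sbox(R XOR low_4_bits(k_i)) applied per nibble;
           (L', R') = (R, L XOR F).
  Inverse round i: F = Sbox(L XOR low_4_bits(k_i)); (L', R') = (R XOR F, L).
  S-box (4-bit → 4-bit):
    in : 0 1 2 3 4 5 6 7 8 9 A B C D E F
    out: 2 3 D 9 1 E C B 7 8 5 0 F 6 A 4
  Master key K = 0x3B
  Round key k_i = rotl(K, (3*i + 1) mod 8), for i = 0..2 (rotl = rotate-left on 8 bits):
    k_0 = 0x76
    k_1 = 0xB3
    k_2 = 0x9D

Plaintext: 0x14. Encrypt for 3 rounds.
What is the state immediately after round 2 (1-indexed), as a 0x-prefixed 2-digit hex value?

0xC0

s_0 = plaintext = 0x14
s_1 = Round(s_0, k_0) = 0x4C
s_2 = Round(s_1, k_1) = 0xC0
s_3 = Round(s_2, k_2) = 0x0A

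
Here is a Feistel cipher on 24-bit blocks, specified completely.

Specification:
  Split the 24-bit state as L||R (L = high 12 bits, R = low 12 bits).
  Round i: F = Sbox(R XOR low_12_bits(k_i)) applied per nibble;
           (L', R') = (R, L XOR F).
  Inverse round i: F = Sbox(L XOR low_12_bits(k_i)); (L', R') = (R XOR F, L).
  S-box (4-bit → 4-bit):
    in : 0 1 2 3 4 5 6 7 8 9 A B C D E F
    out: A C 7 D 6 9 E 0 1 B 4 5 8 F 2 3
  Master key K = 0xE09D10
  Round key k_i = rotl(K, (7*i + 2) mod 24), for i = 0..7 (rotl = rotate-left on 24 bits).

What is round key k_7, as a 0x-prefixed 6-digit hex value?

0x04E887

K = 0xE09D10
k_0 = rotl(K, (7*0+2) mod 24) = rotl(K, 2) = 0x827443
k_1 = rotl(K, (7*1+2) mod 24) = rotl(K, 9) = 0x3A21C1
k_2 = rotl(K, (7*2+2) mod 24) = rotl(K, 16) = 0x10E09D
k_3 = rotl(K, (7*3+2) mod 24) = rotl(K, 23) = 0x704E88
k_4 = rotl(K, (7*4+2) mod 24) = rotl(K, 6) = 0x274438
k_5 = rotl(K, (7*5+2) mod 24) = rotl(K, 13) = 0xA21C13
k_6 = rotl(K, (7*6+2) mod 24) = rotl(K, 20) = 0x0E09D1
k_7 = rotl(K, (7*7+2) mod 24) = rotl(K, 3) = 0x04E887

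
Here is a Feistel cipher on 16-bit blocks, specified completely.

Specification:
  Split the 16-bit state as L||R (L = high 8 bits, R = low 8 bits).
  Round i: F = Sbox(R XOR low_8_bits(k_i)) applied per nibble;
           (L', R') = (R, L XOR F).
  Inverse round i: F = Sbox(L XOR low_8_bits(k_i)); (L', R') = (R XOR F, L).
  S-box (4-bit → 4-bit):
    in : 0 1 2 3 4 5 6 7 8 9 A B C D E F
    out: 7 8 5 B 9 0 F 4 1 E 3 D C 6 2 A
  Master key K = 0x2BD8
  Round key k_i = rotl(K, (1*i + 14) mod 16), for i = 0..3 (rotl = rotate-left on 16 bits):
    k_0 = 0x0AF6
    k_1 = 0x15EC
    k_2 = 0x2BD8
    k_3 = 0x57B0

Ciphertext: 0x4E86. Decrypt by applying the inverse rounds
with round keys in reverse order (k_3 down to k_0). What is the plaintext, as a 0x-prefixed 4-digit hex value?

s_0 = ciphertext = 0x4E86
s_1 = InvRound(s_0, k_3) = 0x244E
s_2 = InvRound(s_1, k_2) = 0xE224
s_3 = InvRound(s_2, k_1) = 0x56E2
s_4 = InvRound(s_3, k_0) = 0xD556

0xD556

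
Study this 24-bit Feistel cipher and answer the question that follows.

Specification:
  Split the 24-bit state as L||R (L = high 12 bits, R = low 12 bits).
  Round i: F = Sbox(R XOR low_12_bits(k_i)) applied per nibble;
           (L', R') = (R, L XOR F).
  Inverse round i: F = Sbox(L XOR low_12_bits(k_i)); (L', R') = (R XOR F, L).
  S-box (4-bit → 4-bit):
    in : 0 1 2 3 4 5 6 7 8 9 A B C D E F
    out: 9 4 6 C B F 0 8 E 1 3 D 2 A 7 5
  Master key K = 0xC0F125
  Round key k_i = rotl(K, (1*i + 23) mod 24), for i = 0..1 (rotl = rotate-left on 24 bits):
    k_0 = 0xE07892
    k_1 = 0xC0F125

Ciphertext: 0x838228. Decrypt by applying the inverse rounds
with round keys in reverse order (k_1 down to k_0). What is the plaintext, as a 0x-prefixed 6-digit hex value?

0x561362

s_0 = ciphertext = 0x838228
s_1 = InvRound(s_0, k_1) = 0x362838
s_2 = InvRound(s_1, k_0) = 0x561362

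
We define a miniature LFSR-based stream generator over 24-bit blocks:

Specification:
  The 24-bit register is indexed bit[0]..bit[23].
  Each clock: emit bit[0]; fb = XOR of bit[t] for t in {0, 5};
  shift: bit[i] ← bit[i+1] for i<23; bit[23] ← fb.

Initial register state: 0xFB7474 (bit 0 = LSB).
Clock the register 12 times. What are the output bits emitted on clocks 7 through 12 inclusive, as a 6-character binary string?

100010

reg_0 = 0xFB7474
clock 1: out=0, reg = 0xFDBA3A
clock 2: out=0, reg = 0xFEDD1D
clock 3: out=1, reg = 0xFF6E8E
clock 4: out=0, reg = 0x7FB747
clock 5: out=1, reg = 0xBFDBA3
clock 6: out=1, reg = 0x5FEDD1
clock 7: out=1, reg = 0xAFF6E8
clock 8: out=0, reg = 0xD7FB74
clock 9: out=0, reg = 0xEBFDBA
clock 10: out=0, reg = 0xF5FEDD
clock 11: out=1, reg = 0xFAFF6E
clock 12: out=0, reg = 0xFD7FB7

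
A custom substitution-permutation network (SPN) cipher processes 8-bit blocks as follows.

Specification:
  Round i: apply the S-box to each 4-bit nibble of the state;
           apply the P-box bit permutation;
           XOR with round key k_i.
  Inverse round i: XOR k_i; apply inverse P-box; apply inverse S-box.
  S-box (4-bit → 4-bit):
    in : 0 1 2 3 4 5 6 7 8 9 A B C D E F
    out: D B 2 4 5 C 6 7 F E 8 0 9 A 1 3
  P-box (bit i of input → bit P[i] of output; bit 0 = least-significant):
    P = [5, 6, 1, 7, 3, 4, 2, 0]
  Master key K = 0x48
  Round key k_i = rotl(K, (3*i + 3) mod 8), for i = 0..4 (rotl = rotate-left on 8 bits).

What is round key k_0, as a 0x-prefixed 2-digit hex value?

K = 0x48
k_0 = rotl(K, (3*0+3) mod 8) = rotl(K, 3) = 0x42

0x42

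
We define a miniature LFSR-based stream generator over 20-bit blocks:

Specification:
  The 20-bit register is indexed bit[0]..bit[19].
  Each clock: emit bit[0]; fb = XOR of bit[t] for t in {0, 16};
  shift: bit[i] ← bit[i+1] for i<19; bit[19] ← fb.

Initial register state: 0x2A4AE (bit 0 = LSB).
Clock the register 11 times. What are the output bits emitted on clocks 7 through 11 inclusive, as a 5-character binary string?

reg_0 = 0x2A4AE
clock 1: out=0, reg = 0x15257
clock 2: out=1, reg = 0x0A92B
clock 3: out=1, reg = 0x85495
clock 4: out=1, reg = 0xC2A4A
clock 5: out=0, reg = 0x61525
clock 6: out=1, reg = 0xB0A92
clock 7: out=0, reg = 0xD8549
clock 8: out=1, reg = 0x6C2A4
clock 9: out=0, reg = 0x36152
clock 10: out=0, reg = 0x9B0A9
clock 11: out=1, reg = 0x4D854

01001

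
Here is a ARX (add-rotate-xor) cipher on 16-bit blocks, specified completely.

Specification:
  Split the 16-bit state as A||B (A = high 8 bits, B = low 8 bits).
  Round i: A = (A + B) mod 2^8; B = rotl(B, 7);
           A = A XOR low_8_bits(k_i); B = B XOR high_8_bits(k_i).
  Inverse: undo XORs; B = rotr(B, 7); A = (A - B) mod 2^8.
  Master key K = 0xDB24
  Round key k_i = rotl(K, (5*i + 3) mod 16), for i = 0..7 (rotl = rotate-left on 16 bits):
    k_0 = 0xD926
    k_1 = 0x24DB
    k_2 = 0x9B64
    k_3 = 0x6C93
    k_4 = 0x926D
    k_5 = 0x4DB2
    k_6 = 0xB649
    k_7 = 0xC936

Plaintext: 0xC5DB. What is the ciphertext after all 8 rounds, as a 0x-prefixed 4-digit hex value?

s_0 = plaintext = 0xC5DB
s_1 = Round(s_0, k_0) = 0x8634
s_2 = Round(s_1, k_1) = 0x613E
s_3 = Round(s_2, k_2) = 0xFB84
s_4 = Round(s_3, k_3) = 0xEC2E
s_5 = Round(s_4, k_4) = 0x7785
s_6 = Round(s_5, k_5) = 0x4E8F
s_7 = Round(s_6, k_6) = 0x9471
s_8 = Round(s_7, k_7) = 0x3371

0x3371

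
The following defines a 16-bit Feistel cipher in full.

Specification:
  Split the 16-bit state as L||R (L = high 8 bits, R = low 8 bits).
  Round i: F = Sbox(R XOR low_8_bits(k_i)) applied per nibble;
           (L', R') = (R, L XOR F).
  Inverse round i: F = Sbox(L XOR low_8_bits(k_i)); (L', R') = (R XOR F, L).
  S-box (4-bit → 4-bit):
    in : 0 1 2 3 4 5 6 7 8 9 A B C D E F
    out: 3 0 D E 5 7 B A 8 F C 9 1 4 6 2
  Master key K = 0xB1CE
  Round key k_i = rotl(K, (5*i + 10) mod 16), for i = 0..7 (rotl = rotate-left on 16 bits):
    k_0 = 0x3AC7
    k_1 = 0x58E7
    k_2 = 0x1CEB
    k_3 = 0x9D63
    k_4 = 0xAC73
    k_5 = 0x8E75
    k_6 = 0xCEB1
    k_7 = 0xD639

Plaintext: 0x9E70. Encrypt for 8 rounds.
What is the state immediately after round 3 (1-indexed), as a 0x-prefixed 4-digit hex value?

0x1E23

s_0 = plaintext = 0x9E70
s_1 = Round(s_0, k_0) = 0x7004
s_2 = Round(s_1, k_1) = 0x041E
s_3 = Round(s_2, k_2) = 0x1E23
s_4 = Round(s_3, k_3) = 0x234D
s_5 = Round(s_4, k_4) = 0x4DC5
s_6 = Round(s_5, k_5) = 0xC5DE
s_7 = Round(s_6, k_6) = 0xDE77
s_8 = Round(s_7, k_7) = 0x7788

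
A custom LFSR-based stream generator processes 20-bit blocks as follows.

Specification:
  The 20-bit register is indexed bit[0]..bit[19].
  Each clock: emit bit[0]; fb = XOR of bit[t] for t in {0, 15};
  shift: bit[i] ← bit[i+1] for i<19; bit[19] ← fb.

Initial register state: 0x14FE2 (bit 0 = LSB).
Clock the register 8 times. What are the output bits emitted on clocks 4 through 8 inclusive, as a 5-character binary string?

00111

reg_0 = 0x14FE2
clock 1: out=0, reg = 0x0A7F1
clock 2: out=1, reg = 0x053F8
clock 3: out=0, reg = 0x029FC
clock 4: out=0, reg = 0x014FE
clock 5: out=0, reg = 0x00A7F
clock 6: out=1, reg = 0x8053F
clock 7: out=1, reg = 0xC029F
clock 8: out=1, reg = 0xE014F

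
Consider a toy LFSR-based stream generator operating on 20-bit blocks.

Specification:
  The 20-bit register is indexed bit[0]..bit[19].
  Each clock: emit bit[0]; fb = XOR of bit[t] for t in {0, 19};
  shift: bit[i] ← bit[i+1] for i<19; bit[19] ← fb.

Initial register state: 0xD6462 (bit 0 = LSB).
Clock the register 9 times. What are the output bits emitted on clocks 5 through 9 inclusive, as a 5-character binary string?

01100

reg_0 = 0xD6462
clock 1: out=0, reg = 0xEB231
clock 2: out=1, reg = 0x75918
clock 3: out=0, reg = 0x3AC8C
clock 4: out=0, reg = 0x1D646
clock 5: out=0, reg = 0x0EB23
clock 6: out=1, reg = 0x87591
clock 7: out=1, reg = 0x43AC8
clock 8: out=0, reg = 0x21D64
clock 9: out=0, reg = 0x10EB2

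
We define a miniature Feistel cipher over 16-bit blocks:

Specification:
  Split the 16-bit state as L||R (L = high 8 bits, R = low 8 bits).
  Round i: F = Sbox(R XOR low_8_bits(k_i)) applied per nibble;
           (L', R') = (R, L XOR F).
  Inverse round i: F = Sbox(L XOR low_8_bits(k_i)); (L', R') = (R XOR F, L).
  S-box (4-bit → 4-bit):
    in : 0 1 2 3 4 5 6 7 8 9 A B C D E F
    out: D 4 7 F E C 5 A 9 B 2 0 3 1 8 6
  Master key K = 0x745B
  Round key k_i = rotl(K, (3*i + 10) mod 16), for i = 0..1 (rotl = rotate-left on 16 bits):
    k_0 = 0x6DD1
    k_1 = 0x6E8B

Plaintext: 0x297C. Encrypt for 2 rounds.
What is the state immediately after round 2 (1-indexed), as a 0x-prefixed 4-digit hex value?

0x08E3

s_0 = plaintext = 0x297C
s_1 = Round(s_0, k_0) = 0x7C08
s_2 = Round(s_1, k_1) = 0x08E3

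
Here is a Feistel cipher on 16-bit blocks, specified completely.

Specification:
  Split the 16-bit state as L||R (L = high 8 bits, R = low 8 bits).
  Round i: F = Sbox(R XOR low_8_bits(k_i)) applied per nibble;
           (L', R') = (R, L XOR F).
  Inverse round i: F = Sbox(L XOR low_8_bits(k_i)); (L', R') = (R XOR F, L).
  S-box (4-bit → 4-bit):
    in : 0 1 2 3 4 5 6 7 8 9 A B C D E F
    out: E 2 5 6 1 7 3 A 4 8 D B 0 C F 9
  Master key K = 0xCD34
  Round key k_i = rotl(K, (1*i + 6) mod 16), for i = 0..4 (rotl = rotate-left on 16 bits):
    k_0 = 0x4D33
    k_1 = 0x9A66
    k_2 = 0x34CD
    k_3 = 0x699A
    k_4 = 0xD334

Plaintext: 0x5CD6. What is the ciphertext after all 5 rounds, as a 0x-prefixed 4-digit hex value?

0xF186

s_0 = plaintext = 0x5CD6
s_1 = Round(s_0, k_0) = 0xD6AB
s_2 = Round(s_1, k_1) = 0xABDA
s_3 = Round(s_2, k_2) = 0xDA81
s_4 = Round(s_3, k_3) = 0x81F1
s_5 = Round(s_4, k_4) = 0xF186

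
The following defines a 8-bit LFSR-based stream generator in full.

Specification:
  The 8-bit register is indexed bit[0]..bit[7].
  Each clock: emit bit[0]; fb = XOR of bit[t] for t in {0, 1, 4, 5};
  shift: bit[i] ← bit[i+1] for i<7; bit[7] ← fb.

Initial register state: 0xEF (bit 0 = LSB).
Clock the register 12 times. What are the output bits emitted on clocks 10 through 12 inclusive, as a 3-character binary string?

reg_0 = 0xEF
clock 1: out=1, reg = 0xF7
clock 2: out=1, reg = 0x7B
clock 3: out=1, reg = 0x3D
clock 4: out=1, reg = 0x9E
clock 5: out=0, reg = 0x4F
clock 6: out=1, reg = 0x27
clock 7: out=1, reg = 0x93
clock 8: out=1, reg = 0xC9
clock 9: out=1, reg = 0xE4
clock 10: out=0, reg = 0xF2
clock 11: out=0, reg = 0xF9
clock 12: out=1, reg = 0xFC

001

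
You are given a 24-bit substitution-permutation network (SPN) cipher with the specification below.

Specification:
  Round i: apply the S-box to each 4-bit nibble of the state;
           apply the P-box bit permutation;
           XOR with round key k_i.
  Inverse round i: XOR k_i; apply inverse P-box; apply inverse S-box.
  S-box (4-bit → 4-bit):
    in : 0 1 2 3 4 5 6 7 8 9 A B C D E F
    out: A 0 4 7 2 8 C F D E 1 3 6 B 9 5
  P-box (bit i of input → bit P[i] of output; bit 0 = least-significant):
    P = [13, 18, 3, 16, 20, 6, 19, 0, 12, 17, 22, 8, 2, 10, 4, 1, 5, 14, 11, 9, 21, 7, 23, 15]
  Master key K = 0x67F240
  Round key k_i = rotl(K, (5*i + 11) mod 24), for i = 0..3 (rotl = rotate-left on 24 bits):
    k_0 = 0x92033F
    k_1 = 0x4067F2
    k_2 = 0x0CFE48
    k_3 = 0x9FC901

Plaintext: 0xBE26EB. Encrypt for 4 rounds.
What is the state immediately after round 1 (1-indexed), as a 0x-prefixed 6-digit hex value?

0xE6208E

s_0 = plaintext = 0xBE26EB
s_1 = Round(s_0, k_0) = 0xE6208E
s_2 = Round(s_1, k_1) = 0x7BCCE3
s_3 = Round(s_2, k_2) = 0xFA1AF1
s_4 = Round(s_3, k_3) = 0x27D921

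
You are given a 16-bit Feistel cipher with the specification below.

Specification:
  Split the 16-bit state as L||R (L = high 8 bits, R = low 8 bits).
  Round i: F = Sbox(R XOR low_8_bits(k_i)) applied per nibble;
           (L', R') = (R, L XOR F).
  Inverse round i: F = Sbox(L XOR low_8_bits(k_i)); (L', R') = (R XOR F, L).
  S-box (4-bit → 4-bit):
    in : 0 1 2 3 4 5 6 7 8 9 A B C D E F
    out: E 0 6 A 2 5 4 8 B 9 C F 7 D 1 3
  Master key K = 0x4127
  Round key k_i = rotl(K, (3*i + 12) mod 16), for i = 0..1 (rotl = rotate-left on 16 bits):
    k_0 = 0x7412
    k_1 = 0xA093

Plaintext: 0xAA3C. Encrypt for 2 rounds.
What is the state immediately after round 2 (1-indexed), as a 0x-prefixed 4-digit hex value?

0xCB67

s_0 = plaintext = 0xAA3C
s_1 = Round(s_0, k_0) = 0x3CCB
s_2 = Round(s_1, k_1) = 0xCB67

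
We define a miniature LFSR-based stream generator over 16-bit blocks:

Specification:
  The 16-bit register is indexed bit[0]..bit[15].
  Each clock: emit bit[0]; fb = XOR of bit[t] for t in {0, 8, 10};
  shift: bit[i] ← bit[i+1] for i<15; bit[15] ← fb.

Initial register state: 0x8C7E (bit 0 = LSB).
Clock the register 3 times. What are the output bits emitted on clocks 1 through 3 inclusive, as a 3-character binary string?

reg_0 = 0x8C7E
clock 1: out=0, reg = 0xC63F
clock 2: out=1, reg = 0x631F
clock 3: out=1, reg = 0x318F

011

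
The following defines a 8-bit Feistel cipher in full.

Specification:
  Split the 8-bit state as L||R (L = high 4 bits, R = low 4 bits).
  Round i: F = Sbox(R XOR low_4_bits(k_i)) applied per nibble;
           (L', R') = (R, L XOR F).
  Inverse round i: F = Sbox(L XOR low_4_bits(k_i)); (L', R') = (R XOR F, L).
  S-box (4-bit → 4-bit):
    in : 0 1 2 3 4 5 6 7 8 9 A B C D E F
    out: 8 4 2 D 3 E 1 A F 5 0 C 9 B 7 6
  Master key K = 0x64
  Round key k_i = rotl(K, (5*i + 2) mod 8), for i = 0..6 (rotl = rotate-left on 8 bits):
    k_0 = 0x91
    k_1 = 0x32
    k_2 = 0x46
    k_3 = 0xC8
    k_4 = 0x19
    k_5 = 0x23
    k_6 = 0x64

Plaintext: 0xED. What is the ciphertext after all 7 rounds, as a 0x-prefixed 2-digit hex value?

0xC1

s_0 = plaintext = 0xED
s_1 = Round(s_0, k_0) = 0xD7
s_2 = Round(s_1, k_1) = 0x73
s_3 = Round(s_2, k_2) = 0x39
s_4 = Round(s_3, k_3) = 0x97
s_5 = Round(s_4, k_4) = 0x7E
s_6 = Round(s_5, k_5) = 0xEC
s_7 = Round(s_6, k_6) = 0xC1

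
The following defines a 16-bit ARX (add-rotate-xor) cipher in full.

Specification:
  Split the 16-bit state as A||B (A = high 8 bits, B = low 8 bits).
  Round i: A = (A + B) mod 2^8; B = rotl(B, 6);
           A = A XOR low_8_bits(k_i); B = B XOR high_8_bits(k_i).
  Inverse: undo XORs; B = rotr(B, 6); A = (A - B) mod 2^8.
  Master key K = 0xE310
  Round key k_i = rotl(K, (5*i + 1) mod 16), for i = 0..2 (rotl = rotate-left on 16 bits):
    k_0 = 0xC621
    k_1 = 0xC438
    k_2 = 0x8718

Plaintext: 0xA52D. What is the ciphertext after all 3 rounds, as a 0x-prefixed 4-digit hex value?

0x476E

s_0 = plaintext = 0xA52D
s_1 = Round(s_0, k_0) = 0xF38D
s_2 = Round(s_1, k_1) = 0xB8A7
s_3 = Round(s_2, k_2) = 0x476E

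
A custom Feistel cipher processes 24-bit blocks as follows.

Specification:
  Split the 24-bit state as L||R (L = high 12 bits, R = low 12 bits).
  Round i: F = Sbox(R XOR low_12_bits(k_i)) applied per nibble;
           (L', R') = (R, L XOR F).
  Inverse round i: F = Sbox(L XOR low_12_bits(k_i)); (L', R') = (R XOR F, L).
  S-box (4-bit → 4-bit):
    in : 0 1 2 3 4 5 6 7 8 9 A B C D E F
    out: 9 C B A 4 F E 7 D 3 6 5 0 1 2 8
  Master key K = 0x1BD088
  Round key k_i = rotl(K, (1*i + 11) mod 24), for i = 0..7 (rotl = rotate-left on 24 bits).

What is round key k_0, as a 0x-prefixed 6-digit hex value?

0x8440DE

K = 0x1BD088
k_0 = rotl(K, (1*0+11) mod 24) = rotl(K, 11) = 0x8440DE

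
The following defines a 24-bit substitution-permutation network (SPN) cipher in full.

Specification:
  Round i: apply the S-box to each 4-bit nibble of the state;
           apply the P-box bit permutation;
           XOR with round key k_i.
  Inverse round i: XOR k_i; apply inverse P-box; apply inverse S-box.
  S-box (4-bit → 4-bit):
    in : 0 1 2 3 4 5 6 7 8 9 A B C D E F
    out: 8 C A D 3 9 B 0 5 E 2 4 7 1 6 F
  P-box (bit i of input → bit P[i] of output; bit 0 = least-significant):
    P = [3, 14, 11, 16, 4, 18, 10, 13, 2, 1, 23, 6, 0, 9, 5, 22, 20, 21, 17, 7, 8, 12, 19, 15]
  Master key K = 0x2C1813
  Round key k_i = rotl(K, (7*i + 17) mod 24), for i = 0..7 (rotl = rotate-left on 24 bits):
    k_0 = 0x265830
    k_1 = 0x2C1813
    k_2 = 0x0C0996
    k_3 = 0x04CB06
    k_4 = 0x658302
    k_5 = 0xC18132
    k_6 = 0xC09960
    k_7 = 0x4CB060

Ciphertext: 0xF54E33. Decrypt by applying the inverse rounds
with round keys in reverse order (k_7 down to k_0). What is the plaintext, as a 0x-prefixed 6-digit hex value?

s_0 = ciphertext = 0xF54E33
s_1 = InvRound(s_0, k_7) = 0x944939
s_2 = InvRound(s_1, k_6) = 0x2D5044
s_3 = InvRound(s_2, k_5) = 0xFA1F4A
s_4 = InvRound(s_3, k_4) = 0x9871E3
s_5 = InvRound(s_4, k_3) = 0x95C32B
s_6 = InvRound(s_5, k_2) = 0x15C8DF
s_7 = InvRound(s_6, k_1) = 0x967576
s_8 = InvRound(s_7, k_0) = 0xD47F1B

0xD47F1B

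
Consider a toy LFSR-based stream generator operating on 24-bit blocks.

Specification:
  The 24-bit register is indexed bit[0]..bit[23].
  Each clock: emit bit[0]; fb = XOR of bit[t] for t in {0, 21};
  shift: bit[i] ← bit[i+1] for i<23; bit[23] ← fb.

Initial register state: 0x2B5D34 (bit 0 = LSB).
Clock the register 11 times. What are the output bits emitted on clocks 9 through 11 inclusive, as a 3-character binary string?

101

reg_0 = 0x2B5D34
clock 1: out=0, reg = 0x95AE9A
clock 2: out=0, reg = 0x4AD74D
clock 3: out=1, reg = 0xA56BA6
clock 4: out=0, reg = 0xD2B5D3
clock 5: out=1, reg = 0xE95AE9
clock 6: out=1, reg = 0x74AD74
clock 7: out=0, reg = 0xBA56BA
clock 8: out=0, reg = 0xDD2B5D
clock 9: out=1, reg = 0xEE95AE
clock 10: out=0, reg = 0xF74AD7
clock 11: out=1, reg = 0x7BA56B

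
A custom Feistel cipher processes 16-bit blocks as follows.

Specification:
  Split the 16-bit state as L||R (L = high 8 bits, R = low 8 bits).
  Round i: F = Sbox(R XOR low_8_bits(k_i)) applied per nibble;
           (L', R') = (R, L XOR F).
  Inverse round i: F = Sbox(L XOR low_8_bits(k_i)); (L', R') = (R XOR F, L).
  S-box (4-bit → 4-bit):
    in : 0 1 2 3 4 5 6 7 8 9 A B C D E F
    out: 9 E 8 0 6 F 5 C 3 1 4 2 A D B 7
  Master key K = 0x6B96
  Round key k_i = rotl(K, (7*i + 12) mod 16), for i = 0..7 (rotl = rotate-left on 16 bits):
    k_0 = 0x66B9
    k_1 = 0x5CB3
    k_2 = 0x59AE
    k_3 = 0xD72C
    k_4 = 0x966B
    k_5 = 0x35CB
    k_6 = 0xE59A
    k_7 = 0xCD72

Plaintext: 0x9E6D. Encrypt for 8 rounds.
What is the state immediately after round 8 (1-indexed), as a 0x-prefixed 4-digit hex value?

0xB3B3

s_0 = plaintext = 0x9E6D
s_1 = Round(s_0, k_0) = 0x6D48
s_2 = Round(s_1, k_1) = 0x481F
s_3 = Round(s_2, k_2) = 0x1F66
s_4 = Round(s_3, k_3) = 0x667B
s_5 = Round(s_4, k_4) = 0x7B8F
s_6 = Round(s_5, k_5) = 0x8F1D
s_7 = Round(s_6, k_6) = 0x1DB3
s_8 = Round(s_7, k_7) = 0xB3B3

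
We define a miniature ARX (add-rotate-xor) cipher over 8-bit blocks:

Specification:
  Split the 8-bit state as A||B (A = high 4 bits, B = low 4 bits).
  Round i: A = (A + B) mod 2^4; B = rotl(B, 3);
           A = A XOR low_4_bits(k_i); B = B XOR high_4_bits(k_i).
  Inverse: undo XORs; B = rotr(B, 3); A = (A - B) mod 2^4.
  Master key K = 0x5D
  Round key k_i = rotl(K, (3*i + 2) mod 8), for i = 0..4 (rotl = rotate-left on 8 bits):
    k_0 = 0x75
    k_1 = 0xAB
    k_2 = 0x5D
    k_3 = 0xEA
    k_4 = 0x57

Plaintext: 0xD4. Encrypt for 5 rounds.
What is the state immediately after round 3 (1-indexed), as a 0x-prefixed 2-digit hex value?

s_0 = plaintext = 0xD4
s_1 = Round(s_0, k_0) = 0x45
s_2 = Round(s_1, k_1) = 0x20
s_3 = Round(s_2, k_2) = 0xF5
s_4 = Round(s_3, k_3) = 0xE4
s_5 = Round(s_4, k_4) = 0x57

0xF5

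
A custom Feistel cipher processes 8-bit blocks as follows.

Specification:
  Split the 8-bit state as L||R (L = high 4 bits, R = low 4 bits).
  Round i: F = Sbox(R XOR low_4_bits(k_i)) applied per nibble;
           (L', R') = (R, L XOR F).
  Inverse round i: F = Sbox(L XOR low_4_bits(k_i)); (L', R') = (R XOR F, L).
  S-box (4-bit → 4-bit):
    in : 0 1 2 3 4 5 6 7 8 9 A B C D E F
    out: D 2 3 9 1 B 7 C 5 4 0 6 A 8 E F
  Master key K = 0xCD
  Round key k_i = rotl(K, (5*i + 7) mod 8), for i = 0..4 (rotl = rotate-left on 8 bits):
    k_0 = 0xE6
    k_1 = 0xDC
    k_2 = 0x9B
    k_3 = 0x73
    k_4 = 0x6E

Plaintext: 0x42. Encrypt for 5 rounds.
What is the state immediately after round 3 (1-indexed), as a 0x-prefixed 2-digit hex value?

0x6D

s_0 = plaintext = 0x42
s_1 = Round(s_0, k_0) = 0x25
s_2 = Round(s_1, k_1) = 0x56
s_3 = Round(s_2, k_2) = 0x6D
s_4 = Round(s_3, k_3) = 0xD8
s_5 = Round(s_4, k_4) = 0x8A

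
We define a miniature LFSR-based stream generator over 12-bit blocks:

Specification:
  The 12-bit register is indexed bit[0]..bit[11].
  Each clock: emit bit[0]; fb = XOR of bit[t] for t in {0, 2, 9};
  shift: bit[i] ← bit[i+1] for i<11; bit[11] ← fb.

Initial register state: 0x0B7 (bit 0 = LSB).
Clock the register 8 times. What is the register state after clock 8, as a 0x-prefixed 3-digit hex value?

0xCA0

reg_0 = 0x0B7
clock 1: out=1, reg = 0x05B
clock 2: out=1, reg = 0x82D
clock 3: out=1, reg = 0x416
clock 4: out=0, reg = 0xA0B
clock 5: out=1, reg = 0x505
clock 6: out=1, reg = 0x282
clock 7: out=0, reg = 0x941
clock 8: out=1, reg = 0xCA0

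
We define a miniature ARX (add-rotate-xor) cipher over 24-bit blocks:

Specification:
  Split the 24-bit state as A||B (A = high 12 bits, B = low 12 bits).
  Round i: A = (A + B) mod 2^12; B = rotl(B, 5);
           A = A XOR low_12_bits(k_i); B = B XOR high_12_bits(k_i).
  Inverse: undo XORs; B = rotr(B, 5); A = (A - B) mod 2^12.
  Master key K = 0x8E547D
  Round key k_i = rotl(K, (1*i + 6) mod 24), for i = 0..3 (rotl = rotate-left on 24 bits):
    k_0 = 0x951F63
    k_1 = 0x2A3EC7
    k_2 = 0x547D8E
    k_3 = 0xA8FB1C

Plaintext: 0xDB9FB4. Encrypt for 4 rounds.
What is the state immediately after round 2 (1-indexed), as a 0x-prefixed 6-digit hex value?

s_0 = plaintext = 0xDB9FB4
s_1 = Round(s_0, k_0) = 0x20EFCE
s_2 = Round(s_1, k_1) = 0xF1BB7C
s_3 = Round(s_2, k_2) = 0x719AD1
s_4 = Round(s_3, k_3) = 0xAF60BA

0xF1BB7C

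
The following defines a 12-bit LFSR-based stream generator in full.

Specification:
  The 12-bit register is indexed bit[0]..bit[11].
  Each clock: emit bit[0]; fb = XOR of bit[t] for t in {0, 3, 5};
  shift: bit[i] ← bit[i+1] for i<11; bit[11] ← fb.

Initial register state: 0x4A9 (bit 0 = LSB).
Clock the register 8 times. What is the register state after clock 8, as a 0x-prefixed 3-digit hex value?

reg_0 = 0x4A9
clock 1: out=1, reg = 0xA54
clock 2: out=0, reg = 0x52A
clock 3: out=0, reg = 0x295
clock 4: out=1, reg = 0x94A
clock 5: out=0, reg = 0xCA5
clock 6: out=1, reg = 0x652
clock 7: out=0, reg = 0x329
clock 8: out=1, reg = 0x994

0x994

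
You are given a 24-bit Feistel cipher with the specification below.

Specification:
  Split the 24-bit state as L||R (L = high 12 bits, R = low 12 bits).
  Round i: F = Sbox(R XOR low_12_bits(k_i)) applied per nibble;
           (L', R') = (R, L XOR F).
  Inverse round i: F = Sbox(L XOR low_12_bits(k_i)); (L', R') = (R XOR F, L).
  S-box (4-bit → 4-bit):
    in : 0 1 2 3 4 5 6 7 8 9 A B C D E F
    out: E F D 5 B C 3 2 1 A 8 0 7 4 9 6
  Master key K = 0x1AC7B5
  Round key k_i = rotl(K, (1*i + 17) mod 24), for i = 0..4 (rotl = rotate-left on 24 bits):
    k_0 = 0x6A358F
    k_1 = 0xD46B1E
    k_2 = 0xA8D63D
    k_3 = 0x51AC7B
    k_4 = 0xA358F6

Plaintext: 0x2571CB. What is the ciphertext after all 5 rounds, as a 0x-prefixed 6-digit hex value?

0x8F4FA1

s_0 = plaintext = 0x2571CB
s_1 = Round(s_0, k_0) = 0x1CB9EC
s_2 = Round(s_1, k_1) = 0x9ECCA6
s_3 = Round(s_2, k_2) = 0xCA614C
s_4 = Round(s_3, k_3) = 0x14C8F4
s_5 = Round(s_4, k_4) = 0x8F4FA1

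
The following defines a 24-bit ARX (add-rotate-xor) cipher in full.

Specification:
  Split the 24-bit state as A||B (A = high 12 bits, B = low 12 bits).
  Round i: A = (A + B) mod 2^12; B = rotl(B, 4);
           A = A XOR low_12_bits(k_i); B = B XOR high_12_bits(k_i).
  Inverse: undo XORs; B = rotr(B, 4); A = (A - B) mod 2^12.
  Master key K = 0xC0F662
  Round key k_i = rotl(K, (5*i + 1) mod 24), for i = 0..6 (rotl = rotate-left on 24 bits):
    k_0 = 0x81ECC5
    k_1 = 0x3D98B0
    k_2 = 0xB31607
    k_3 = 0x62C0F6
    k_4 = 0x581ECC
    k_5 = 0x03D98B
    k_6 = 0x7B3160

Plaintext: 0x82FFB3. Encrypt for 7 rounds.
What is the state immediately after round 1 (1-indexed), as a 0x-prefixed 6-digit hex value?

0xB27321

s_0 = plaintext = 0x82FFB3
s_1 = Round(s_0, k_0) = 0xB27321
s_2 = Round(s_1, k_1) = 0x6F81CA
s_3 = Round(s_2, k_2) = 0xEC5790
s_4 = Round(s_3, k_3) = 0x6A3F2B
s_5 = Round(s_4, k_4) = 0xB0273E
s_6 = Round(s_5, k_5) = 0xBCB3DA
s_7 = Round(s_6, k_6) = 0xEC5A10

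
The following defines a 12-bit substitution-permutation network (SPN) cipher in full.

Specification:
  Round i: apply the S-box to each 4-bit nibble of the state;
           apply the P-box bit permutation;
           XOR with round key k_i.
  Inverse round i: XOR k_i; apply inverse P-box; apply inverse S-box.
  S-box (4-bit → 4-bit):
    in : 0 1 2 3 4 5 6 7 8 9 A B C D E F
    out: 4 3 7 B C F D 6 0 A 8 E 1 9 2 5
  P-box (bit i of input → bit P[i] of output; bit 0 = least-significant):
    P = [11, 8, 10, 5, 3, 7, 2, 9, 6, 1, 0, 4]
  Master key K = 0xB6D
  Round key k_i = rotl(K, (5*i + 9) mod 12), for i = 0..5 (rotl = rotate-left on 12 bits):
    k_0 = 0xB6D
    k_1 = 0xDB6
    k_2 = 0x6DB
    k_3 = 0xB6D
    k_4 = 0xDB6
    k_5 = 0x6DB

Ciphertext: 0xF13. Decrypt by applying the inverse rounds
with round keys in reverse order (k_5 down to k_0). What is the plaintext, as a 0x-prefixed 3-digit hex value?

0x604

s_0 = ciphertext = 0xF13
s_1 = InvRound(s_0, k_5) = 0xC11
s_2 = InvRound(s_1, k_4) = 0x779
s_3 = InvRound(s_2, k_3) = 0xA0F
s_4 = InvRound(s_3, k_2) = 0xD7F
s_5 = InvRound(s_4, k_1) = 0xF18
s_6 = InvRound(s_5, k_0) = 0x604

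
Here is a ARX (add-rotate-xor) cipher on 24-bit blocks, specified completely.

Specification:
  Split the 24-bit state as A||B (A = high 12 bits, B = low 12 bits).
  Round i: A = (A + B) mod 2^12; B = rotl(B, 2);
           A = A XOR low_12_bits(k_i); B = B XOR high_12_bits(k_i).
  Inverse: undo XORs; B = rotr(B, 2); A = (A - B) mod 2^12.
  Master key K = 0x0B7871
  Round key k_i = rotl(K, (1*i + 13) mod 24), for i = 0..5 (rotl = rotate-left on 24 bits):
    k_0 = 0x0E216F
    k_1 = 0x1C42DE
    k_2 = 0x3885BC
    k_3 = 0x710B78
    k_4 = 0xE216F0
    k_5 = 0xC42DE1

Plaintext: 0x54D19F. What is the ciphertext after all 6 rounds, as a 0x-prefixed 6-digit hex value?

s_0 = plaintext = 0x54D19F
s_1 = Round(s_0, k_0) = 0x78369E
s_2 = Round(s_1, k_1) = 0xCFFBBD
s_3 = Round(s_2, k_2) = 0xD00D7E
s_4 = Round(s_3, k_3) = 0x1062EB
s_5 = Round(s_4, k_4) = 0x50158D
s_6 = Round(s_5, k_5) = 0x76FA77

0x76FA77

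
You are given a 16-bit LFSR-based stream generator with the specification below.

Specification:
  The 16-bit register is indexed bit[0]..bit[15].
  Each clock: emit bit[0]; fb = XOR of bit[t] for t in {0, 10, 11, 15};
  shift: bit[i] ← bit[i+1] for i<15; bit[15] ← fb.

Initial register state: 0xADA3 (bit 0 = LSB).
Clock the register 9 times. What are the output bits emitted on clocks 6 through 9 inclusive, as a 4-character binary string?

1011

reg_0 = 0xADA3
clock 1: out=1, reg = 0x56D1
clock 2: out=1, reg = 0x2B68
clock 3: out=0, reg = 0x95B4
clock 4: out=0, reg = 0x4ADA
clock 5: out=0, reg = 0xA56D
clock 6: out=1, reg = 0xD2B6
clock 7: out=0, reg = 0xE95B
clock 8: out=1, reg = 0xF4AD
clock 9: out=1, reg = 0xFA56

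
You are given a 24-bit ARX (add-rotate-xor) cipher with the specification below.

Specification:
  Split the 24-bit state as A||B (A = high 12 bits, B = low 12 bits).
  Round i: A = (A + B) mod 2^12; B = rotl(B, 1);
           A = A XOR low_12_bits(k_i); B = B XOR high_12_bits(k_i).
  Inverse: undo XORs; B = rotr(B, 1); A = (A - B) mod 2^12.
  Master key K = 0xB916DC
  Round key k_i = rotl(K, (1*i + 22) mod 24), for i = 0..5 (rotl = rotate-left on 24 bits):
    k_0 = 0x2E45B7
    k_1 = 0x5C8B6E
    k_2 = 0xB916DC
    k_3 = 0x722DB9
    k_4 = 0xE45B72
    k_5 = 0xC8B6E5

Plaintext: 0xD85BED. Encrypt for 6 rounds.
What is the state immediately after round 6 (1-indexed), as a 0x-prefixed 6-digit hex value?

s_0 = plaintext = 0xD85BED
s_1 = Round(s_0, k_0) = 0xCC553F
s_2 = Round(s_1, k_1) = 0x96AFB6
s_3 = Round(s_2, k_2) = 0xFFC4FC
s_4 = Round(s_3, k_3) = 0x941EDA
s_5 = Round(s_4, k_4) = 0x3693F0
s_6 = Round(s_5, k_5) = 0x1BCB6B

0x1BCB6B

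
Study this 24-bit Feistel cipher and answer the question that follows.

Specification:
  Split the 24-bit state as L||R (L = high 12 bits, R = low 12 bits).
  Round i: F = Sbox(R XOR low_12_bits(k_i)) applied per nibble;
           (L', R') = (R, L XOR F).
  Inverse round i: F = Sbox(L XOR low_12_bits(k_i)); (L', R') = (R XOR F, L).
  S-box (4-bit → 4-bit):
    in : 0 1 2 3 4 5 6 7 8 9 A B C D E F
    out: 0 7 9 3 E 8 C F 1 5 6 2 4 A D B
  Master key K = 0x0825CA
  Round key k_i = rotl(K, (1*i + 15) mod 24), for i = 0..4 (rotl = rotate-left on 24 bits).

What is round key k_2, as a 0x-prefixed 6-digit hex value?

K = 0x0825CA
k_0 = rotl(K, (1*0+15) mod 24) = rotl(K, 15) = 0xE50412
k_1 = rotl(K, (1*1+15) mod 24) = rotl(K, 16) = 0xCA0825
k_2 = rotl(K, (1*2+15) mod 24) = rotl(K, 17) = 0x94104B

0x94104B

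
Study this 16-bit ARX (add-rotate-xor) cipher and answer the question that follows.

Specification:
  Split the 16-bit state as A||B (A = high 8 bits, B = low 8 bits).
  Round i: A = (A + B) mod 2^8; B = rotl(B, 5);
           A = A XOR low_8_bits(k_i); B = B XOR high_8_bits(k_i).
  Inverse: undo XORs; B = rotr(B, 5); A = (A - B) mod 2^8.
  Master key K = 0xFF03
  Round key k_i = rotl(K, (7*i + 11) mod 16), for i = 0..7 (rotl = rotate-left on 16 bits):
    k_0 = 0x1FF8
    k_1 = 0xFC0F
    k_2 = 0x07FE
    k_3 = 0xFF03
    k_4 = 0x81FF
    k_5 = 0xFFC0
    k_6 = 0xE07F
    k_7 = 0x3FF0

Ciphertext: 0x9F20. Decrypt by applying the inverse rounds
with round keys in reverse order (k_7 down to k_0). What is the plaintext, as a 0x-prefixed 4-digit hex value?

s_0 = ciphertext = 0x9F20
s_1 = InvRound(s_0, k_7) = 0x77F8
s_2 = InvRound(s_1, k_6) = 0x48C0
s_3 = InvRound(s_2, k_5) = 0x8FF9
s_4 = InvRound(s_3, k_4) = 0xADC3
s_5 = InvRound(s_4, k_3) = 0xCDE1
s_6 = InvRound(s_5, k_2) = 0xFC37
s_7 = InvRound(s_6, k_1) = 0x955E
s_8 = InvRound(s_7, k_0) = 0x630A

0x630A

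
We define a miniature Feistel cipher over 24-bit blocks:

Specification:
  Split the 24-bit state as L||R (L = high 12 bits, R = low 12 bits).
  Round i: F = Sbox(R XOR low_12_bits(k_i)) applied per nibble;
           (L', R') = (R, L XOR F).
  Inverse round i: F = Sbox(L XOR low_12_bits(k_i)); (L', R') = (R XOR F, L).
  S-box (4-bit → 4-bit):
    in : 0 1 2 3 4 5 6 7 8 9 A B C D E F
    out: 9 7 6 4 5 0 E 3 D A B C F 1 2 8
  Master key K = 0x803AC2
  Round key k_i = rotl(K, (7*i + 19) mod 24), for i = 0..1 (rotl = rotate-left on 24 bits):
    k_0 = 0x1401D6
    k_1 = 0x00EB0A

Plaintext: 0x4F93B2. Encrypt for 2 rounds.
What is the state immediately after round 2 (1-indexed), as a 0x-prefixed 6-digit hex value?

s_0 = plaintext = 0x4F93B2
s_1 = Round(s_0, k_0) = 0x3B221C
s_2 = Round(s_1, k_1) = 0x21C9CC

0x21C9CC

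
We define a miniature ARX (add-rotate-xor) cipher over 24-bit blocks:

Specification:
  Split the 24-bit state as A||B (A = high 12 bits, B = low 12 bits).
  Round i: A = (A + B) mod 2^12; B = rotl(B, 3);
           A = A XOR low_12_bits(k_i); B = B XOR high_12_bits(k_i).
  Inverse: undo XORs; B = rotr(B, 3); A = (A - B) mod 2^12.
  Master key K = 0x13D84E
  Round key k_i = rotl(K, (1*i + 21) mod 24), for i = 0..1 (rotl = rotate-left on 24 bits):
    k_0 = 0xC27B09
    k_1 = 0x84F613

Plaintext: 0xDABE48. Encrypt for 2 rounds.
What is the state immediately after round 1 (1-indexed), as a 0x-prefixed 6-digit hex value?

s_0 = plaintext = 0xDABE48
s_1 = Round(s_0, k_0) = 0x0FAE60
s_2 = Round(s_1, k_1) = 0x949B48

0x0FAE60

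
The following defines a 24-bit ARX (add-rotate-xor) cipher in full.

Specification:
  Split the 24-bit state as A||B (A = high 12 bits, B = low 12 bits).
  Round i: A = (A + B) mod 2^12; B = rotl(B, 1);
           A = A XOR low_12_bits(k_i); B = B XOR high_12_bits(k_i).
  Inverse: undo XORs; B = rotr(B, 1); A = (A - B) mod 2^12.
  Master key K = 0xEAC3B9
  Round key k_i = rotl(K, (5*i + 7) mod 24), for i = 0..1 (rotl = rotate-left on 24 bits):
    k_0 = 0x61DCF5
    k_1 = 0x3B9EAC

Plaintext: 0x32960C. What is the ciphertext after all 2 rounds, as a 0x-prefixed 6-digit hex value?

s_0 = plaintext = 0x32960C
s_1 = Round(s_0, k_0) = 0x5C0A05
s_2 = Round(s_1, k_1) = 0x1697B2

0x1697B2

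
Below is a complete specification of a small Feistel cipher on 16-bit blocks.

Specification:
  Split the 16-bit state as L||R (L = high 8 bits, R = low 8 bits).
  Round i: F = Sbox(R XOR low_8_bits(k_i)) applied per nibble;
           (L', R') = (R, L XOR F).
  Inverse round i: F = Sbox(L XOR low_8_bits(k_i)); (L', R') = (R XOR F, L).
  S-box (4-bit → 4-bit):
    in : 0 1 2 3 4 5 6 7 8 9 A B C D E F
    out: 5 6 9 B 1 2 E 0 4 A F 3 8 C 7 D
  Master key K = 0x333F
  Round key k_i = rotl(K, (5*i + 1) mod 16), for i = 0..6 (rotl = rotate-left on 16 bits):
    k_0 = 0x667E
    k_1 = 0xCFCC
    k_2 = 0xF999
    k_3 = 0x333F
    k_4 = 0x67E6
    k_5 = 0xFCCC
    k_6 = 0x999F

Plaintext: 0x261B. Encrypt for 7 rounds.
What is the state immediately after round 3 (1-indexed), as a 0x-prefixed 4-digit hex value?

0x4F0A

s_0 = plaintext = 0x261B
s_1 = Round(s_0, k_0) = 0x1BC4
s_2 = Round(s_1, k_1) = 0xC44F
s_3 = Round(s_2, k_2) = 0x4F0A
s_4 = Round(s_3, k_3) = 0x0AFD
s_5 = Round(s_4, k_4) = 0xFD69
s_6 = Round(s_5, k_5) = 0x690F
s_7 = Round(s_6, k_6) = 0x0FCC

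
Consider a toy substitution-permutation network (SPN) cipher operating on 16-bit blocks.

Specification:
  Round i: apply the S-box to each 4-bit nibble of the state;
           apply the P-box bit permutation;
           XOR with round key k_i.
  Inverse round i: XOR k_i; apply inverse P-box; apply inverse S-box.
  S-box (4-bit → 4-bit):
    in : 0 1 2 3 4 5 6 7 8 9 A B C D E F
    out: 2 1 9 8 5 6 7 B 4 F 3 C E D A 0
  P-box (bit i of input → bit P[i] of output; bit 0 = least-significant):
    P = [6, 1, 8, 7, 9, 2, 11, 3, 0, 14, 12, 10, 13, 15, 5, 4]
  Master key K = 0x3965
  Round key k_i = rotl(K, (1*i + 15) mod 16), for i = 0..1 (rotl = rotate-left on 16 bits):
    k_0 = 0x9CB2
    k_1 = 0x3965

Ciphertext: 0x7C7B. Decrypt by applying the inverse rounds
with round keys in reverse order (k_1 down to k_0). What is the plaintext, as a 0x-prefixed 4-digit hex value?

s_0 = ciphertext = 0x7C7B
s_1 = InvRound(s_0, k_1) = 0x3EE5
s_2 = InvRound(s_1, k_0) = 0x71AA

0x71AA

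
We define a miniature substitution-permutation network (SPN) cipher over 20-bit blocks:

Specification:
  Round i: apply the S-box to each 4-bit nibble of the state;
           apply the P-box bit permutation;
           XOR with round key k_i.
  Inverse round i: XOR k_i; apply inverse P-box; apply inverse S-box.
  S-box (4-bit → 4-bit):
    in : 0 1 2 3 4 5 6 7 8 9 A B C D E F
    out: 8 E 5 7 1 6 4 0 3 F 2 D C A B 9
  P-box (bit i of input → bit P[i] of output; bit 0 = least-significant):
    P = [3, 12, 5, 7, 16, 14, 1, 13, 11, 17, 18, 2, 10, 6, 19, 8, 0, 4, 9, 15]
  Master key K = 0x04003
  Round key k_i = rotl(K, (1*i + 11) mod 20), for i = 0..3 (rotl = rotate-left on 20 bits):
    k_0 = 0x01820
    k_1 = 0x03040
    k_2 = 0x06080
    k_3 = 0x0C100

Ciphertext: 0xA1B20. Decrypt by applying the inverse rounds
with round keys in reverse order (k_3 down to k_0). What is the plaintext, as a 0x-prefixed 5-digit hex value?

0x3DC45

s_0 = ciphertext = 0xA1B20
s_1 = InvRound(s_0, k_3) = 0xC68A5
s_2 = InvRound(s_1, k_2) = 0x46B76
s_3 = InvRound(s_2, k_1) = 0x50B55
s_4 = InvRound(s_3, k_0) = 0x3DC45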